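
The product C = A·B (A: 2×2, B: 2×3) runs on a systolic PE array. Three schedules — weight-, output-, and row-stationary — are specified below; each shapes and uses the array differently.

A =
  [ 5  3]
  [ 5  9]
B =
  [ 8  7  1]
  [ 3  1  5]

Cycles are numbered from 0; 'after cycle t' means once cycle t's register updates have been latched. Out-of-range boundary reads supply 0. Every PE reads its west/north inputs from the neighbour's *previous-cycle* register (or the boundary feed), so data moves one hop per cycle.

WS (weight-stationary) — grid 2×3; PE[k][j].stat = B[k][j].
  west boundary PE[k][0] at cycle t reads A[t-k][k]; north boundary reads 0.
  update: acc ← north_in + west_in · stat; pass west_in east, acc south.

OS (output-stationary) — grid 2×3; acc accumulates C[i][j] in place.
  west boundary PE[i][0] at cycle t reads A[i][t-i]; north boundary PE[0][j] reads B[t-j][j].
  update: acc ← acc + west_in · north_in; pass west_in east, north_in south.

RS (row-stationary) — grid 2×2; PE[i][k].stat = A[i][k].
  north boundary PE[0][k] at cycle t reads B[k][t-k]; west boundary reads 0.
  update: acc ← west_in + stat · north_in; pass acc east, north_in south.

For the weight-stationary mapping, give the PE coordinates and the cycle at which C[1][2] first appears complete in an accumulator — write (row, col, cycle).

(row, col, cycle) = (1, 2, 4)

WS — PE[1][2] is where C[1][2] collects:
  step 0 · PE1,2: acc=0; fwd→0 fwd↓0
  step 1 · PE1,2: acc=0; fwd→0 fwd↓0
  step 2 · PE1,2: acc=0; fwd→0 fwd↓0
  step 3 · PE1,2: acc=20; fwd→3 fwd↓20
  step 4 · PE1,2: acc=50; fwd→9 fwd↓50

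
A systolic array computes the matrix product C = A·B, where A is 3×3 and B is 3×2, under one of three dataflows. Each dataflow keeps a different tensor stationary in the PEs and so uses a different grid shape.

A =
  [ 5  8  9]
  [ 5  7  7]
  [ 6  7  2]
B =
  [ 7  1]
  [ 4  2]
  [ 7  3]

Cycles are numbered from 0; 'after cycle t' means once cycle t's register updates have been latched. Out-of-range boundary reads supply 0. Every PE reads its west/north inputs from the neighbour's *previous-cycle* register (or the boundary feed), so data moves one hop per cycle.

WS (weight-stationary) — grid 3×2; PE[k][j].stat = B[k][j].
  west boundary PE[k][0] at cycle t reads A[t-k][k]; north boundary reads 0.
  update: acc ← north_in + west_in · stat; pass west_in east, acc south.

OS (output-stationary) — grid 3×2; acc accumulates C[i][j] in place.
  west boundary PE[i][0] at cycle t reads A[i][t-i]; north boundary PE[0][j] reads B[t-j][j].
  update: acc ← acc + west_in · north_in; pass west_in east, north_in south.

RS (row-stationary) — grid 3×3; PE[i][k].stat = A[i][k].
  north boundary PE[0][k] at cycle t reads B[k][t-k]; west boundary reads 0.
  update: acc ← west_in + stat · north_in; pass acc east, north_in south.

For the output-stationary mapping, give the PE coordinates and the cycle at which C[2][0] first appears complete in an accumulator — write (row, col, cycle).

(row, col, cycle) = (2, 0, 4)

Under OS, C[2][0] lands at PE[2][0]:
  after 0 — PE[2][0] acc=0, pass-E 0, pass-S 0
  after 1 — PE[2][0] acc=0, pass-E 0, pass-S 0
  after 2 — PE[2][0] acc=42, pass-E 6, pass-S 7
  after 3 — PE[2][0] acc=70, pass-E 7, pass-S 4
  after 4 — PE[2][0] acc=84, pass-E 2, pass-S 7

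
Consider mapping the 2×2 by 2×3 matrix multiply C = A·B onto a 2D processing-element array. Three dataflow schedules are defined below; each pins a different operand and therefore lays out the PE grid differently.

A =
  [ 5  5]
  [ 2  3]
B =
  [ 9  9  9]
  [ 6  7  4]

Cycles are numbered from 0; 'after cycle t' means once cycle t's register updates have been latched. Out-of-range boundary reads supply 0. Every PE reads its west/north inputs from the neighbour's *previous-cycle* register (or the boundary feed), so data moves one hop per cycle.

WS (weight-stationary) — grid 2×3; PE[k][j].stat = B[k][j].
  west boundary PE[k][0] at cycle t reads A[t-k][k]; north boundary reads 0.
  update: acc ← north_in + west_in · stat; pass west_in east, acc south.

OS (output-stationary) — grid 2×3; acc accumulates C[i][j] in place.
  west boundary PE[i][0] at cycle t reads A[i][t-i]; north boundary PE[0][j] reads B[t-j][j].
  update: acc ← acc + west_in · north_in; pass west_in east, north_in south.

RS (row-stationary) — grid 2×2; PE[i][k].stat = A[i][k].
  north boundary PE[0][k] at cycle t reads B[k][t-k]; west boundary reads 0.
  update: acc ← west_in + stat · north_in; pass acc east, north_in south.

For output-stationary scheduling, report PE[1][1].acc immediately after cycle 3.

PE[1][1].acc = 39

OS on a 2×3 grid — tracing PE[1][1] and its feeders:
  after 0 — PE[0][1] acc=0, pass-E 0, pass-S 0
  after 0 — PE[1][0] acc=0, pass-E 0, pass-S 0
  after 0 — PE[1][1] acc=0, pass-E 0, pass-S 0
  after 1 — PE[0][1] acc=45, pass-E 5, pass-S 9
  after 1 — PE[1][0] acc=18, pass-E 2, pass-S 9
  after 1 — PE[1][1] acc=0, pass-E 0, pass-S 0
  after 2 — PE[0][1] acc=80, pass-E 5, pass-S 7
  after 2 — PE[1][0] acc=36, pass-E 3, pass-S 6
  after 2 — PE[1][1] acc=18, pass-E 2, pass-S 9
  after 3 — PE[0][1] acc=80, pass-E 0, pass-S 0
  after 3 — PE[1][0] acc=36, pass-E 0, pass-S 0
  after 3 — PE[1][1] acc=39, pass-E 3, pass-S 7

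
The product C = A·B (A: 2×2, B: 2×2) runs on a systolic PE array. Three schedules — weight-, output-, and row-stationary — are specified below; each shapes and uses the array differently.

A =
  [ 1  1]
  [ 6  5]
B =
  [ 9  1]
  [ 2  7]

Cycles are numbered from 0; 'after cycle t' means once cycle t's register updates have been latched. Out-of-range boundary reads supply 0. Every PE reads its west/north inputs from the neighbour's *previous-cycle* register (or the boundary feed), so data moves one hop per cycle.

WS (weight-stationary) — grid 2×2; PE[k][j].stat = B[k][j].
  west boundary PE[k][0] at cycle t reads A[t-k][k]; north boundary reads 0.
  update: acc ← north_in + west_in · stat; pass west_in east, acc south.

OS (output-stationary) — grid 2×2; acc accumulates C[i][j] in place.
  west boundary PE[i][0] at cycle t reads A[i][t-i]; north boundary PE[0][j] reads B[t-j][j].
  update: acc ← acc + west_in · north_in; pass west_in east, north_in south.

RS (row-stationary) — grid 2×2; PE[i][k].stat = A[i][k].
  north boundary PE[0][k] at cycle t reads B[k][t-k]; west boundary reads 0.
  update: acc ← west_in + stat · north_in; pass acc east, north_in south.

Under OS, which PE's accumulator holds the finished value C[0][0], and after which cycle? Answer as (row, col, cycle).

(row, col, cycle) = (0, 0, 1)

OS — PE[0][0] is where C[0][0] collects:
  @0  [0,0]  acc 9  |  →1  ↓9
  @1  [0,0]  acc 11  |  →1  ↓2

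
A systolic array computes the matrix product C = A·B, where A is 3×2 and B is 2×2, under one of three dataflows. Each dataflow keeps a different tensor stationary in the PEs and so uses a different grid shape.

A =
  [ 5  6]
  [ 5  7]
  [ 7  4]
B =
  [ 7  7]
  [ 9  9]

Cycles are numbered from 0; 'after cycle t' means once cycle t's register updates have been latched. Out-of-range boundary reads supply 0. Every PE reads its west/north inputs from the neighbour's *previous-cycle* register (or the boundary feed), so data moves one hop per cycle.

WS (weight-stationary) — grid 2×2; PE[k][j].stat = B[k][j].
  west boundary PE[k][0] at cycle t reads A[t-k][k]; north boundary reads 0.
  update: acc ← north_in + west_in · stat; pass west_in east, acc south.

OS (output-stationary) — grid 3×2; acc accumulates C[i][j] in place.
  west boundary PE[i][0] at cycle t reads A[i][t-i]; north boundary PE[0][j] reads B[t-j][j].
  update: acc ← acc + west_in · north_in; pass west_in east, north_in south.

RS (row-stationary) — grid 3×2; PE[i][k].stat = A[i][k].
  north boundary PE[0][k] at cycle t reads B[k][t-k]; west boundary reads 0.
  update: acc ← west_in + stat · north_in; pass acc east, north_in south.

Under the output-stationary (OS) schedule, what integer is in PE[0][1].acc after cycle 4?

Tracing OS — 3×2 array, target PE[0][1]:
  @0  [0,0]  acc 35  |  →5  ↓7
  @0  [0,1]  acc 0  |  →0  ↓0
  @1  [0,0]  acc 89  |  →6  ↓9
  @1  [0,1]  acc 35  |  →5  ↓7
  @2  [0,0]  acc 89  |  →0  ↓0
  @2  [0,1]  acc 89  |  →6  ↓9
  @3  [0,0]  acc 89  |  →0  ↓0
  @3  [0,1]  acc 89  |  →0  ↓0
  @4  [0,0]  acc 89  |  →0  ↓0
  @4  [0,1]  acc 89  |  →0  ↓0

PE[0][1].acc = 89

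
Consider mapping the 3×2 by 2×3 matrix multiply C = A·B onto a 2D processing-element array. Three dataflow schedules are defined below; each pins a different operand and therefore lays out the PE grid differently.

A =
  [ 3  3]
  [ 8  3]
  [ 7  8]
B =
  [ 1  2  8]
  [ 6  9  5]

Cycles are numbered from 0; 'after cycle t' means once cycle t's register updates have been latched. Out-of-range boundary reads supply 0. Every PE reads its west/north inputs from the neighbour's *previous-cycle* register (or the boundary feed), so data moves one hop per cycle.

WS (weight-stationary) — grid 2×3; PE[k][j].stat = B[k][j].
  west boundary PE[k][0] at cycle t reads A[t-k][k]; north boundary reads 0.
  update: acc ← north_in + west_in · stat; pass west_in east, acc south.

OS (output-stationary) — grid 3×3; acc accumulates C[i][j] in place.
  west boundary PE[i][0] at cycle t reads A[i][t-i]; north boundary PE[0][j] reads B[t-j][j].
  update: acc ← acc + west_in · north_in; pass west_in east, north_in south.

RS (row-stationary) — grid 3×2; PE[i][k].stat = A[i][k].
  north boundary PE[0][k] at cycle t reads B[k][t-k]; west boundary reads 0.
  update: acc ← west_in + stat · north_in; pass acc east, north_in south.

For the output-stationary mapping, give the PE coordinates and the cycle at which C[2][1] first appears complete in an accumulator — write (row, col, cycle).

(row, col, cycle) = (2, 1, 4)

OS: C[2][1] accumulates in PE[2][1]:
  cycle 0: PE[2][1] → acc 0, east 0, south 0
  cycle 1: PE[2][1] → acc 0, east 0, south 0
  cycle 2: PE[2][1] → acc 0, east 0, south 0
  cycle 3: PE[2][1] → acc 14, east 7, south 2
  cycle 4: PE[2][1] → acc 86, east 8, south 9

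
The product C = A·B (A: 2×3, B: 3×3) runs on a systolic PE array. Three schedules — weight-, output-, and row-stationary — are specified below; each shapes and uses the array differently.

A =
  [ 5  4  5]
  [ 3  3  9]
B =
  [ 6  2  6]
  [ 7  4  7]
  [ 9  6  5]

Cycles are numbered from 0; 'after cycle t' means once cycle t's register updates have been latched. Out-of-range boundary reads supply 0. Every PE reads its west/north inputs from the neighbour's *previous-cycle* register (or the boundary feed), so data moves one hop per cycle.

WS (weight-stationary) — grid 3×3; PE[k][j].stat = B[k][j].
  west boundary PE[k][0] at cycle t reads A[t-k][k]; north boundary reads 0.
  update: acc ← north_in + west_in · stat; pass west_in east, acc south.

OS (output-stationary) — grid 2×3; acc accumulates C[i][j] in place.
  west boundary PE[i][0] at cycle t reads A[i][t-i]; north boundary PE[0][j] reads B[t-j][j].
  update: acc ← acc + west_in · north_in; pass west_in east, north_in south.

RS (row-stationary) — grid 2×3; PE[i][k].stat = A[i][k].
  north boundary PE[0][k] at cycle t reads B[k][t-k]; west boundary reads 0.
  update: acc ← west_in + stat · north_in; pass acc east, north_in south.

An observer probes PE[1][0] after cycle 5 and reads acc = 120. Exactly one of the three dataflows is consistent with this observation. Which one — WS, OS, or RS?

dataflow = OS

Under WS (3×3), PE[1][0]:
  0: (1,0).acc=0  regs=<0,0>
  1: (1,0).acc=58  regs=<4,58>
  2: (1,0).acc=39  regs=<3,39>
  3: (1,0).acc=0  regs=<0,0>
  4: (1,0).acc=0  regs=<0,0>
  5: (1,0).acc=0  regs=<0,0>
Under OS (2×3), PE[1][0]:
  0: (1,0).acc=0  regs=<0,0>
  1: (1,0).acc=18  regs=<3,6>
  2: (1,0).acc=39  regs=<3,7>
  3: (1,0).acc=120  regs=<9,9>
  4: (1,0).acc=120  regs=<0,0>
  5: (1,0).acc=120  regs=<0,0>
Under RS (2×3), PE[1][0]:
  0: (1,0).acc=0  regs=<0,0>
  1: (1,0).acc=18  regs=<18,6>
  2: (1,0).acc=6  regs=<6,2>
  3: (1,0).acc=18  regs=<18,6>
  4: (1,0).acc=0  regs=<0,0>
  5: (1,0).acc=0  regs=<0,0>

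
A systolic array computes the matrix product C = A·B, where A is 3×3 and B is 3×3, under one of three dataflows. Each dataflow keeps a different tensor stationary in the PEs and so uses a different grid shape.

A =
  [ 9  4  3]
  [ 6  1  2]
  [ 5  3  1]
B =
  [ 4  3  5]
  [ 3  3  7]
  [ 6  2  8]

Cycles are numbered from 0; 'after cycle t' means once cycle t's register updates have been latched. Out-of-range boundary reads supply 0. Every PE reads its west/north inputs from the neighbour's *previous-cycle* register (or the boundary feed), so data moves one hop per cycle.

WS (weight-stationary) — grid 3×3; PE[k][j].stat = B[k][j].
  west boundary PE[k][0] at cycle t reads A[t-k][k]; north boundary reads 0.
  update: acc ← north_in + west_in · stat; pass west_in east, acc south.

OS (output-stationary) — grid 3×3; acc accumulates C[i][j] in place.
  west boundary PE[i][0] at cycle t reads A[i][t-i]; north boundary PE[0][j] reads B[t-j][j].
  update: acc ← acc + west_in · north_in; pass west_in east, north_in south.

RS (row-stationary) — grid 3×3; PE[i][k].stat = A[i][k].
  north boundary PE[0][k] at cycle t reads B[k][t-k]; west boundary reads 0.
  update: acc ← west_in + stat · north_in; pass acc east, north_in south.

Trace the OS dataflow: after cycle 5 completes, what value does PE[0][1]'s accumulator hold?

PE[0][1].acc = 45

OS on a 3×3 grid — tracing PE[0][1] and its feeders:
  @0  [0,0]  acc 36  |  →9  ↓4
  @0  [0,1]  acc 0  |  →0  ↓0
  @1  [0,0]  acc 48  |  →4  ↓3
  @1  [0,1]  acc 27  |  →9  ↓3
  @2  [0,0]  acc 66  |  →3  ↓6
  @2  [0,1]  acc 39  |  →4  ↓3
  @3  [0,0]  acc 66  |  →0  ↓0
  @3  [0,1]  acc 45  |  →3  ↓2
  @4  [0,0]  acc 66  |  →0  ↓0
  @4  [0,1]  acc 45  |  →0  ↓0
  @5  [0,0]  acc 66  |  →0  ↓0
  @5  [0,1]  acc 45  |  →0  ↓0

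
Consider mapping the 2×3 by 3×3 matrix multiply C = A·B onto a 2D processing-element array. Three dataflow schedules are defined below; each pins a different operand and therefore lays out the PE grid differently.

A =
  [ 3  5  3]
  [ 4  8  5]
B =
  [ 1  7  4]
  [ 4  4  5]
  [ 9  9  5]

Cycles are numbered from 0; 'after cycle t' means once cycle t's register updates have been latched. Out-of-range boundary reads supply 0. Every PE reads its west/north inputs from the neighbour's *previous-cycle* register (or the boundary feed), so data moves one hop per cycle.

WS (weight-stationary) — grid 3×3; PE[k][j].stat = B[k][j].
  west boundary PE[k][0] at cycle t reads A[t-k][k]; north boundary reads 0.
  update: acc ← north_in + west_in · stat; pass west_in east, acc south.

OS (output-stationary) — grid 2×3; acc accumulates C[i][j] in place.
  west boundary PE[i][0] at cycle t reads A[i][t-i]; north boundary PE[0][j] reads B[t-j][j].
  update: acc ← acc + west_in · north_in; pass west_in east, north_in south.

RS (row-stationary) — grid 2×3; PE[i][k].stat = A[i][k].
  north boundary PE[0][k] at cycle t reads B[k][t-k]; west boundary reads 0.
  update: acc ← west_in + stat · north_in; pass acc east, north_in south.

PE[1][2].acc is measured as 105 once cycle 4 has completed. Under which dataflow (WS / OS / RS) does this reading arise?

dataflow = RS

— WS: 3×3; PE[1][2] trace:
  t=0 PE[1][2]: acc=0 h=0 v=0
  t=1 PE[1][2]: acc=0 h=0 v=0
  t=2 PE[1][2]: acc=0 h=0 v=0
  t=3 PE[1][2]: acc=37 h=5 v=37
  t=4 PE[1][2]: acc=56 h=8 v=56
— OS: 2×3; PE[1][2] trace:
  t=0 PE[1][2]: acc=0 h=0 v=0
  t=1 PE[1][2]: acc=0 h=0 v=0
  t=2 PE[1][2]: acc=0 h=0 v=0
  t=3 PE[1][2]: acc=16 h=4 v=4
  t=4 PE[1][2]: acc=56 h=8 v=5
— RS: 2×3; PE[1][2] trace:
  t=0 PE[1][2]: acc=0 h=0 v=0
  t=1 PE[1][2]: acc=0 h=0 v=0
  t=2 PE[1][2]: acc=0 h=0 v=0
  t=3 PE[1][2]: acc=81 h=81 v=9
  t=4 PE[1][2]: acc=105 h=105 v=9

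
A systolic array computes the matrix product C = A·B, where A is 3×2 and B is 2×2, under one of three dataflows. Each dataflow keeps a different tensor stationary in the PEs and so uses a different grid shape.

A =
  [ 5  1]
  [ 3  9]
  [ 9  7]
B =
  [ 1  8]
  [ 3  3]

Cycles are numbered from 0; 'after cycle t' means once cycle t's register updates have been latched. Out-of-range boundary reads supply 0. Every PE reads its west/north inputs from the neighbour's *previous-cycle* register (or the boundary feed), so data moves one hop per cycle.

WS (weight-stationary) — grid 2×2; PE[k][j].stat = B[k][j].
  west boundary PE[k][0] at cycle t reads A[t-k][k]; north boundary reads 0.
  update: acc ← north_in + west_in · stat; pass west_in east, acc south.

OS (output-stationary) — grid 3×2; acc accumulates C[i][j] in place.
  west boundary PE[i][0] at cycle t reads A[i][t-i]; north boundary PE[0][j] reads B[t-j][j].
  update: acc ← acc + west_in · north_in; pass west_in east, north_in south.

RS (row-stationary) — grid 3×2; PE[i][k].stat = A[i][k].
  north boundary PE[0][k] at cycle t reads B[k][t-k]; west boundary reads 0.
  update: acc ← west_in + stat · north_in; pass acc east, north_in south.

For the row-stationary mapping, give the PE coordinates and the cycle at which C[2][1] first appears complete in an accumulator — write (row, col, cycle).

(row, col, cycle) = (2, 1, 4)

RS: C[2][1] accumulates in PE[2][1]:
  t=0 PE[2][1]: acc=0 h=0 v=0
  t=1 PE[2][1]: acc=0 h=0 v=0
  t=2 PE[2][1]: acc=0 h=0 v=0
  t=3 PE[2][1]: acc=30 h=30 v=3
  t=4 PE[2][1]: acc=93 h=93 v=3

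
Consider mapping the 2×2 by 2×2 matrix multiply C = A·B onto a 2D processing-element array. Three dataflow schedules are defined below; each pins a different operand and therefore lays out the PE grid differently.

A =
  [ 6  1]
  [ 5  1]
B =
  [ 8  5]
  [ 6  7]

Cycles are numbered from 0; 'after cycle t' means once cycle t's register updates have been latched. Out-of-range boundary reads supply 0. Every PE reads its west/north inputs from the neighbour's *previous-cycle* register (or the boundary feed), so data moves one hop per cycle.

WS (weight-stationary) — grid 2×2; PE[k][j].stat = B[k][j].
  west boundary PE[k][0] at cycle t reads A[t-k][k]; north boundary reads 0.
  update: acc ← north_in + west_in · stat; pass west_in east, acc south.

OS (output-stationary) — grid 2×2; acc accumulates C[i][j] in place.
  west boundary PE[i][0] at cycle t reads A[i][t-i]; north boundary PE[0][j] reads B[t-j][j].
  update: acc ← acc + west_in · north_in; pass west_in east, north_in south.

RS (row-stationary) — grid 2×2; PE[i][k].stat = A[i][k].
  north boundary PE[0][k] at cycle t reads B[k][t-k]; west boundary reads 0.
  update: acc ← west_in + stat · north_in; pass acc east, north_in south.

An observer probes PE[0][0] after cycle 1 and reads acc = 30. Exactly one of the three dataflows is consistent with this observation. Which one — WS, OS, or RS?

WS [2×2] PE[0][0] across cycles:
  after 0 — PE[0][0] acc=48, pass-E 6, pass-S 48
  after 1 — PE[0][0] acc=40, pass-E 5, pass-S 40
OS [2×2] PE[0][0] across cycles:
  after 0 — PE[0][0] acc=48, pass-E 6, pass-S 8
  after 1 — PE[0][0] acc=54, pass-E 1, pass-S 6
RS [2×2] PE[0][0] across cycles:
  after 0 — PE[0][0] acc=48, pass-E 48, pass-S 8
  after 1 — PE[0][0] acc=30, pass-E 30, pass-S 5

dataflow = RS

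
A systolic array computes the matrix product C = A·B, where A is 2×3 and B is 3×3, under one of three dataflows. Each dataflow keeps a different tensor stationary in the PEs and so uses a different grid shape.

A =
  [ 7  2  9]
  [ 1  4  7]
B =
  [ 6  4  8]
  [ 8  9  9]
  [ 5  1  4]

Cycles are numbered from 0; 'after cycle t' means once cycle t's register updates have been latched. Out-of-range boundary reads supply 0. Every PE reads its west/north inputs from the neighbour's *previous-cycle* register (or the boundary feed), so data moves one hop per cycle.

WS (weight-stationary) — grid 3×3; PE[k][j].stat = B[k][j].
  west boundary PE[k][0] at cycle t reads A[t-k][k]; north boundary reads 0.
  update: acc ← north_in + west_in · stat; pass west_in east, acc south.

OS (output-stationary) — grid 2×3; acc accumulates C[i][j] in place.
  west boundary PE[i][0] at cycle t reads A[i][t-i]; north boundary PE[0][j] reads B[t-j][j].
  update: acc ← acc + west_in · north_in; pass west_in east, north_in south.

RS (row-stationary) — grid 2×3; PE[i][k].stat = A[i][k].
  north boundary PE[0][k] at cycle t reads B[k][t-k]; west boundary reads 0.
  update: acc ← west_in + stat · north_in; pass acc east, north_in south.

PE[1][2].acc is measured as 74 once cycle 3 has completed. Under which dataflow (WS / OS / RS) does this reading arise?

— WS: 3×3; PE[1][2] trace:
  after 0 — PE[1][2] acc=0, pass-E 0, pass-S 0
  after 1 — PE[1][2] acc=0, pass-E 0, pass-S 0
  after 2 — PE[1][2] acc=0, pass-E 0, pass-S 0
  after 3 — PE[1][2] acc=74, pass-E 2, pass-S 74
— OS: 2×3; PE[1][2] trace:
  after 0 — PE[1][2] acc=0, pass-E 0, pass-S 0
  after 1 — PE[1][2] acc=0, pass-E 0, pass-S 0
  after 2 — PE[1][2] acc=0, pass-E 0, pass-S 0
  after 3 — PE[1][2] acc=8, pass-E 1, pass-S 8
— RS: 2×3; PE[1][2] trace:
  after 0 — PE[1][2] acc=0, pass-E 0, pass-S 0
  after 1 — PE[1][2] acc=0, pass-E 0, pass-S 0
  after 2 — PE[1][2] acc=0, pass-E 0, pass-S 0
  after 3 — PE[1][2] acc=73, pass-E 73, pass-S 5

dataflow = WS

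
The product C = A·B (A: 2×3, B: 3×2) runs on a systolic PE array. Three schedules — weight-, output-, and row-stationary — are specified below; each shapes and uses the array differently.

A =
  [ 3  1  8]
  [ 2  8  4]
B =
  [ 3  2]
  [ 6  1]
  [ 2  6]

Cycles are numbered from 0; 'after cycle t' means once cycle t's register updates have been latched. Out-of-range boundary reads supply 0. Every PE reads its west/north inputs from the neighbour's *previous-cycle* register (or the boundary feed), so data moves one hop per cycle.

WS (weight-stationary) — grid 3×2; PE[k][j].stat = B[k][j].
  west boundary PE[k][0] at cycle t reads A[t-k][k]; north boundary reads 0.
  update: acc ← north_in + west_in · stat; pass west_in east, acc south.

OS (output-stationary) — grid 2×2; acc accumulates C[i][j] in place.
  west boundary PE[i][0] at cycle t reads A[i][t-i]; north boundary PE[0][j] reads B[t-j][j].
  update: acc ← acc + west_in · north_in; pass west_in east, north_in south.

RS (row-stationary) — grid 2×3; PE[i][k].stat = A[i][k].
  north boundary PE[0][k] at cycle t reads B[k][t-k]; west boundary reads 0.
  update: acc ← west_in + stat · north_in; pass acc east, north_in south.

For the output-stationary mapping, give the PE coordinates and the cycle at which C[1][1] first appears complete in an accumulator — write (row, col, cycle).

OS: C[1][1] accumulates in PE[1][1]:
  t=0 PE[1][1]: acc=0 h=0 v=0
  t=1 PE[1][1]: acc=0 h=0 v=0
  t=2 PE[1][1]: acc=4 h=2 v=2
  t=3 PE[1][1]: acc=12 h=8 v=1
  t=4 PE[1][1]: acc=36 h=4 v=6

(row, col, cycle) = (1, 1, 4)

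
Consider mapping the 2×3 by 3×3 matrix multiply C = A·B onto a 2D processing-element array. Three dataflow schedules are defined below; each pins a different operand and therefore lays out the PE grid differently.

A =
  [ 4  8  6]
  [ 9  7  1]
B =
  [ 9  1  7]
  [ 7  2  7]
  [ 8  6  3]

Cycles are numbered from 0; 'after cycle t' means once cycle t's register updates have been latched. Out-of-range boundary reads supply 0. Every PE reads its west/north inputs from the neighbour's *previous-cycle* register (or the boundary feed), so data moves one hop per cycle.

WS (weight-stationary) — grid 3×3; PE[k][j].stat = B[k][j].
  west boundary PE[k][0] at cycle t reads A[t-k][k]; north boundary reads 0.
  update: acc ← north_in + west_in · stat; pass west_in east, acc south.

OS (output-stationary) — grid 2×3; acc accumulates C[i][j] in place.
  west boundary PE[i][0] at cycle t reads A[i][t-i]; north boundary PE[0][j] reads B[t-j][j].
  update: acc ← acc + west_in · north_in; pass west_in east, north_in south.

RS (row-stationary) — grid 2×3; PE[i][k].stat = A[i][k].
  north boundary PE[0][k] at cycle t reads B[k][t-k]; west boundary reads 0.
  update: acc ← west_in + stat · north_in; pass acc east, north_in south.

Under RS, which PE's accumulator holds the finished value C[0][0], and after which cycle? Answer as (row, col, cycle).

(row, col, cycle) = (0, 2, 2)

RS — PE[0][2] is where C[0][0] collects:
  [0] (0,2) acc=0 (h:0 v:0)
  [1] (0,2) acc=0 (h:0 v:0)
  [2] (0,2) acc=140 (h:140 v:8)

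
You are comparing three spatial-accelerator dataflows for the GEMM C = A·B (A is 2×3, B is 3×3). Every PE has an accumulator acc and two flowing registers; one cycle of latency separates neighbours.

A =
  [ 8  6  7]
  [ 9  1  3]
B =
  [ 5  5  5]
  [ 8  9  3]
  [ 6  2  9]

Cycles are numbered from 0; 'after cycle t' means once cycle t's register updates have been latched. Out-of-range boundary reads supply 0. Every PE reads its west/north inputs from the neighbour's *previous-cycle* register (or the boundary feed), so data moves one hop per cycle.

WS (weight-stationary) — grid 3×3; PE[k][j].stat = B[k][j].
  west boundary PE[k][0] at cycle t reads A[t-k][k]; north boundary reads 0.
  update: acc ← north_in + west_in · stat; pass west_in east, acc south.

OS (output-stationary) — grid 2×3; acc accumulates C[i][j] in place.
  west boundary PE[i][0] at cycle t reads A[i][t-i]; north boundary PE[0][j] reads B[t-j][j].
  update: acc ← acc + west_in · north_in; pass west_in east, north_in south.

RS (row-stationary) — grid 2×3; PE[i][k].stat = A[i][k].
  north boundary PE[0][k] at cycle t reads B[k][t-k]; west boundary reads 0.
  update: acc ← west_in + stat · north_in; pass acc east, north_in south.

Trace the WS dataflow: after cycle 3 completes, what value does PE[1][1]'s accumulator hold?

WS on a 3×3 grid — tracing PE[1][1] and its feeders:
  cycle 0: PE[0][1] → acc 0, east 0, south 0
  cycle 0: PE[1][0] → acc 0, east 0, south 0
  cycle 0: PE[1][1] → acc 0, east 0, south 0
  cycle 1: PE[0][1] → acc 40, east 8, south 40
  cycle 1: PE[1][0] → acc 88, east 6, south 88
  cycle 1: PE[1][1] → acc 0, east 0, south 0
  cycle 2: PE[0][1] → acc 45, east 9, south 45
  cycle 2: PE[1][0] → acc 53, east 1, south 53
  cycle 2: PE[1][1] → acc 94, east 6, south 94
  cycle 3: PE[0][1] → acc 0, east 0, south 0
  cycle 3: PE[1][0] → acc 0, east 0, south 0
  cycle 3: PE[1][1] → acc 54, east 1, south 54

PE[1][1].acc = 54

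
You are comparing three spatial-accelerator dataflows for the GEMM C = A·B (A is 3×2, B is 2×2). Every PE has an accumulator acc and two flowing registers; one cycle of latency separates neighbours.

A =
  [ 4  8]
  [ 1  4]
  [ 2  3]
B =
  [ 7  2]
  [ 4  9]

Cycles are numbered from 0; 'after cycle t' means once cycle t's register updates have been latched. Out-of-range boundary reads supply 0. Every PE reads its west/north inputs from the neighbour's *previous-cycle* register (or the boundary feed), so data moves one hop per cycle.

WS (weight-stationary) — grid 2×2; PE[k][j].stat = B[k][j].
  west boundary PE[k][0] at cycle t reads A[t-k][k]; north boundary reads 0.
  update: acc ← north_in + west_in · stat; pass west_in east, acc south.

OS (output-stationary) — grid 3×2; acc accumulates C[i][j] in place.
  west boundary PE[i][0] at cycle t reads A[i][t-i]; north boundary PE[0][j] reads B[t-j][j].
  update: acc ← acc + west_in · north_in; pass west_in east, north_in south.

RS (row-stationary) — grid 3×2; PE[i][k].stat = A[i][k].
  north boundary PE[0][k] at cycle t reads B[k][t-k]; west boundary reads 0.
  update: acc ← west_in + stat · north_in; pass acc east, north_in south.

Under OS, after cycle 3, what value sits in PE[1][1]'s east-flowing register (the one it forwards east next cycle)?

register = 4

OS on a 3×2 grid — tracing PE[1][1] and its feeders:
  step 0 · PE0,1: acc=0; fwd→0 fwd↓0
  step 0 · PE1,0: acc=0; fwd→0 fwd↓0
  step 0 · PE1,1: acc=0; fwd→0 fwd↓0
  step 1 · PE0,1: acc=8; fwd→4 fwd↓2
  step 1 · PE1,0: acc=7; fwd→1 fwd↓7
  step 1 · PE1,1: acc=0; fwd→0 fwd↓0
  step 2 · PE0,1: acc=80; fwd→8 fwd↓9
  step 2 · PE1,0: acc=23; fwd→4 fwd↓4
  step 2 · PE1,1: acc=2; fwd→1 fwd↓2
  step 3 · PE0,1: acc=80; fwd→0 fwd↓0
  step 3 · PE1,0: acc=23; fwd→0 fwd↓0
  step 3 · PE1,1: acc=38; fwd→4 fwd↓9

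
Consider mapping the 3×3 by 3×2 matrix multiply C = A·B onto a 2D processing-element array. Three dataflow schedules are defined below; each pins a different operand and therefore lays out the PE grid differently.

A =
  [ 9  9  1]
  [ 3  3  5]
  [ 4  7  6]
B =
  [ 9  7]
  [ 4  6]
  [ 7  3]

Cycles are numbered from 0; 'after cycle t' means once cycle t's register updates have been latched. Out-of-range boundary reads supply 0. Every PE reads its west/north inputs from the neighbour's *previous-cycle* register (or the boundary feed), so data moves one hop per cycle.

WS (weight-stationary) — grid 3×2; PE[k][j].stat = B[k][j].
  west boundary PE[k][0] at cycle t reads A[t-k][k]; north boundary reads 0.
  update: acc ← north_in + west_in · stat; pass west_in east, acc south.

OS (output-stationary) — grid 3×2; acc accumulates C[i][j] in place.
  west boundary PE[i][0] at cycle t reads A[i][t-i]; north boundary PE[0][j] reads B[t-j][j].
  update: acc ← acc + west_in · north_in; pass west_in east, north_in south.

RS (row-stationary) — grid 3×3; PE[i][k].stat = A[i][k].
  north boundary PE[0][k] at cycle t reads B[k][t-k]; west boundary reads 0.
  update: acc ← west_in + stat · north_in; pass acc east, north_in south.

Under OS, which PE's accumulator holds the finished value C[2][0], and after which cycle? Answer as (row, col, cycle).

OS — PE[2][0] is where C[2][0] collects:
  cycle 0: PE[2][0] → acc 0, east 0, south 0
  cycle 1: PE[2][0] → acc 0, east 0, south 0
  cycle 2: PE[2][0] → acc 36, east 4, south 9
  cycle 3: PE[2][0] → acc 64, east 7, south 4
  cycle 4: PE[2][0] → acc 106, east 6, south 7

(row, col, cycle) = (2, 0, 4)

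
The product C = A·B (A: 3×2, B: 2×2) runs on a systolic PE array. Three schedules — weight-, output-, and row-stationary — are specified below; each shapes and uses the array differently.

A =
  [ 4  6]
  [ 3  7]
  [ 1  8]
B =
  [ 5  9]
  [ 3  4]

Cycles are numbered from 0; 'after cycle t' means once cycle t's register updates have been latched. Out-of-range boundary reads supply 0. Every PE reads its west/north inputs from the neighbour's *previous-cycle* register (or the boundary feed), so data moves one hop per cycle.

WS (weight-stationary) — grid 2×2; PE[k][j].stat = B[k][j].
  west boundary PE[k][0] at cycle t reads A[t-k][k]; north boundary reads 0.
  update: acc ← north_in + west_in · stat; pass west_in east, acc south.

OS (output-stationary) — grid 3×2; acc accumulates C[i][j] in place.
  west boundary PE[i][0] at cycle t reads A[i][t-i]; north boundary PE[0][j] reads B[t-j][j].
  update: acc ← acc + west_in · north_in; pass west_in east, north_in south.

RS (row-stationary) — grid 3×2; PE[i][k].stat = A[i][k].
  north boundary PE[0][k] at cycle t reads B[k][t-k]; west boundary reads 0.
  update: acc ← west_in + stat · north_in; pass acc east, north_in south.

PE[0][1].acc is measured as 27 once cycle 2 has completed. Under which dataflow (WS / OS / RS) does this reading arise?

WS [2×2] PE[0][1] across cycles:
  c0 r0c1: 0 / 0 / 0
  c1 r0c1: 36 / 4 / 36
  c2 r0c1: 27 / 3 / 27
OS [3×2] PE[0][1] across cycles:
  c0 r0c1: 0 / 0 / 0
  c1 r0c1: 36 / 4 / 9
  c2 r0c1: 60 / 6 / 4
RS [3×2] PE[0][1] across cycles:
  c0 r0c1: 0 / 0 / 0
  c1 r0c1: 38 / 38 / 3
  c2 r0c1: 60 / 60 / 4

dataflow = WS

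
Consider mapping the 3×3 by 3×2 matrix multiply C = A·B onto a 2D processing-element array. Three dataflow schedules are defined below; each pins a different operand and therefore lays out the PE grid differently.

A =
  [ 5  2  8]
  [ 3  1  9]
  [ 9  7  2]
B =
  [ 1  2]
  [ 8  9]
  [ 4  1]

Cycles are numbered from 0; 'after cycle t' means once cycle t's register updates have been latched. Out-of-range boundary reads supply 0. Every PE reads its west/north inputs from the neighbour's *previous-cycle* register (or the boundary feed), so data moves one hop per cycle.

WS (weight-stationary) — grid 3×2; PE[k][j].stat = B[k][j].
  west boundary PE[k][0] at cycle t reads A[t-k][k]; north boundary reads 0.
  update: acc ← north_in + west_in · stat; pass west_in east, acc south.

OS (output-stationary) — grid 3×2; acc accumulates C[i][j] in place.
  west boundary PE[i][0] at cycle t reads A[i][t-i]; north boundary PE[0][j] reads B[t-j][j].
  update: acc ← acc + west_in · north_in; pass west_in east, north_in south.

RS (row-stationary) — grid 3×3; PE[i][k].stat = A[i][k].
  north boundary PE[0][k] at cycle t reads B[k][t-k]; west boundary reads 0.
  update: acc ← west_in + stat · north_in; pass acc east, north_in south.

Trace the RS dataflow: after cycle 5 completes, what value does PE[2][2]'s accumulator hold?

RS 3×3: PE[2][2] cycle-by-cycle (with neighbour feeds):
  cycle 0: PE[1][2] → acc 0, east 0, south 0
  cycle 0: PE[2][1] → acc 0, east 0, south 0
  cycle 0: PE[2][2] → acc 0, east 0, south 0
  cycle 1: PE[1][2] → acc 0, east 0, south 0
  cycle 1: PE[2][1] → acc 0, east 0, south 0
  cycle 1: PE[2][2] → acc 0, east 0, south 0
  cycle 2: PE[1][2] → acc 0, east 0, south 0
  cycle 2: PE[2][1] → acc 0, east 0, south 0
  cycle 2: PE[2][2] → acc 0, east 0, south 0
  cycle 3: PE[1][2] → acc 47, east 47, south 4
  cycle 3: PE[2][1] → acc 65, east 65, south 8
  cycle 3: PE[2][2] → acc 0, east 0, south 0
  cycle 4: PE[1][2] → acc 24, east 24, south 1
  cycle 4: PE[2][1] → acc 81, east 81, south 9
  cycle 4: PE[2][2] → acc 73, east 73, south 4
  cycle 5: PE[1][2] → acc 0, east 0, south 0
  cycle 5: PE[2][1] → acc 0, east 0, south 0
  cycle 5: PE[2][2] → acc 83, east 83, south 1

PE[2][2].acc = 83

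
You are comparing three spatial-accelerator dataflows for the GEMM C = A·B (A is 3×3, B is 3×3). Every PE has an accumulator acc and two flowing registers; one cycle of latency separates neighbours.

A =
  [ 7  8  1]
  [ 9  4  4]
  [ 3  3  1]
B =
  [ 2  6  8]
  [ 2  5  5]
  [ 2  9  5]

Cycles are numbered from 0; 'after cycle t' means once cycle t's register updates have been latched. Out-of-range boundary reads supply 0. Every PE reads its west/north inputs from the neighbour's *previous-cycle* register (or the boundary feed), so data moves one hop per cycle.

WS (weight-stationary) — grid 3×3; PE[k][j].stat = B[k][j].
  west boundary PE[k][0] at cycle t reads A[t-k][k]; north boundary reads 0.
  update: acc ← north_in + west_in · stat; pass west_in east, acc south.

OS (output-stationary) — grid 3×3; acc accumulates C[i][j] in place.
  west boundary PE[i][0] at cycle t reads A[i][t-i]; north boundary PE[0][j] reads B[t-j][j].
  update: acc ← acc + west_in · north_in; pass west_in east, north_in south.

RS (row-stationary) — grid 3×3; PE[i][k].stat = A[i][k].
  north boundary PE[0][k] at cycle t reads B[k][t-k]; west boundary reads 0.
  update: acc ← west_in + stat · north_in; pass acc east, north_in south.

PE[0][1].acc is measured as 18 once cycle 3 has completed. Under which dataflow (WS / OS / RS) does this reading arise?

dataflow = WS

Under WS (3×3), PE[0][1]:
  cycle 0: PE[0][1] → acc 0, east 0, south 0
  cycle 1: PE[0][1] → acc 42, east 7, south 42
  cycle 2: PE[0][1] → acc 54, east 9, south 54
  cycle 3: PE[0][1] → acc 18, east 3, south 18
Under OS (3×3), PE[0][1]:
  cycle 0: PE[0][1] → acc 0, east 0, south 0
  cycle 1: PE[0][1] → acc 42, east 7, south 6
  cycle 2: PE[0][1] → acc 82, east 8, south 5
  cycle 3: PE[0][1] → acc 91, east 1, south 9
Under RS (3×3), PE[0][1]:
  cycle 0: PE[0][1] → acc 0, east 0, south 0
  cycle 1: PE[0][1] → acc 30, east 30, south 2
  cycle 2: PE[0][1] → acc 82, east 82, south 5
  cycle 3: PE[0][1] → acc 96, east 96, south 5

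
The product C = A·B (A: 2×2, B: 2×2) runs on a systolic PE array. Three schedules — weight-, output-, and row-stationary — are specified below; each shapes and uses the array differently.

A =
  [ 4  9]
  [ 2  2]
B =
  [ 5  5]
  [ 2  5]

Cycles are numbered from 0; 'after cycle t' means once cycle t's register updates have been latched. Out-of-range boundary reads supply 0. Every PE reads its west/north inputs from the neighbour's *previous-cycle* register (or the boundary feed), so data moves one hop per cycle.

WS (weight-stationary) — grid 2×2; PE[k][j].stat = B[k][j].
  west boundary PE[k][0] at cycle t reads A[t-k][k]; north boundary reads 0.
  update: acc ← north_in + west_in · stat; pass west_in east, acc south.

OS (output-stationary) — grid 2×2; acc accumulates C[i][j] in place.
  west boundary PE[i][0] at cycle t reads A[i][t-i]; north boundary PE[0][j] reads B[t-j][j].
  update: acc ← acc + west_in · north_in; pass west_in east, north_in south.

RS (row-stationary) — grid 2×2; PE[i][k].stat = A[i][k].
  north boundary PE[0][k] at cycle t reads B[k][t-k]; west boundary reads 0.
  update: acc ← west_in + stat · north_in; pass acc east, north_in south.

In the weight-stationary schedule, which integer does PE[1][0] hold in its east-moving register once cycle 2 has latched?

register = 2

WS on a 2×2 grid — tracing PE[1][0] and its feeders:
  cycle 0: PE[0][0] → acc 20, east 4, south 20
  cycle 0: PE[1][0] → acc 0, east 0, south 0
  cycle 1: PE[0][0] → acc 10, east 2, south 10
  cycle 1: PE[1][0] → acc 38, east 9, south 38
  cycle 2: PE[0][0] → acc 0, east 0, south 0
  cycle 2: PE[1][0] → acc 14, east 2, south 14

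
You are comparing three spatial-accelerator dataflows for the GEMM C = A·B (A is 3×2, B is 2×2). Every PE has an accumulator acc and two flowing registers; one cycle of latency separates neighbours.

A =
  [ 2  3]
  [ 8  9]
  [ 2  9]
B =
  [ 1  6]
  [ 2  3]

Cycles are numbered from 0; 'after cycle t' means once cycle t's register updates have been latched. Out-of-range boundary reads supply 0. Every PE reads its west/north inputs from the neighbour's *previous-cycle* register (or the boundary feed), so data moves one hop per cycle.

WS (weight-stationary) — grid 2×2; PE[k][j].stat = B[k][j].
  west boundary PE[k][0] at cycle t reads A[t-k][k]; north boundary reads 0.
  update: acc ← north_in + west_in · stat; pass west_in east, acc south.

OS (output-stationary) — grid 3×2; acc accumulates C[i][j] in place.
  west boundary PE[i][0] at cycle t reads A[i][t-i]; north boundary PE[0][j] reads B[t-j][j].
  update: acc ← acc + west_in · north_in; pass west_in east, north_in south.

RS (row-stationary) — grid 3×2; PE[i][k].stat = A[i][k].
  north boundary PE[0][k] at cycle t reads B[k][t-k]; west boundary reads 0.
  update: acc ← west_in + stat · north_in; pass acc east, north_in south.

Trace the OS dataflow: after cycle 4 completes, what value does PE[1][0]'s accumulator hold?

PE[1][0].acc = 26

OS 3×2: PE[1][0] cycle-by-cycle (with neighbour feeds):
  c0 r0c0: 2 / 2 / 1
  c0 r1c0: 0 / 0 / 0
  c1 r0c0: 8 / 3 / 2
  c1 r1c0: 8 / 8 / 1
  c2 r0c0: 8 / 0 / 0
  c2 r1c0: 26 / 9 / 2
  c3 r0c0: 8 / 0 / 0
  c3 r1c0: 26 / 0 / 0
  c4 r0c0: 8 / 0 / 0
  c4 r1c0: 26 / 0 / 0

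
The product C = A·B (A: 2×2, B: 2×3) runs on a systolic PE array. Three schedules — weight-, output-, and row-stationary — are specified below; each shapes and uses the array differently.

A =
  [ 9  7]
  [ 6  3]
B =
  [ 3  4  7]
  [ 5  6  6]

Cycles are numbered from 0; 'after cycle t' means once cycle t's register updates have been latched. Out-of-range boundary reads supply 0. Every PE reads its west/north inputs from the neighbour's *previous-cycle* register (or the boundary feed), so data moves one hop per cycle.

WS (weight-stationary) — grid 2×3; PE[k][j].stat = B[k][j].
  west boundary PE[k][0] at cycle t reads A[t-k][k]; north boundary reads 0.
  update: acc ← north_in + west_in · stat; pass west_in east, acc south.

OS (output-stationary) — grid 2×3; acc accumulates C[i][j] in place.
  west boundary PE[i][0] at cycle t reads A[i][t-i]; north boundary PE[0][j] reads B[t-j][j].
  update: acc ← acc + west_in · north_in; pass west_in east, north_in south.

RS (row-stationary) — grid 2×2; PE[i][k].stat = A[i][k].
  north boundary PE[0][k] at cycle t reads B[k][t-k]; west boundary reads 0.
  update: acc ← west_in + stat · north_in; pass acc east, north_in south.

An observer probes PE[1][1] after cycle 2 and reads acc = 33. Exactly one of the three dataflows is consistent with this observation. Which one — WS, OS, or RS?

dataflow = RS

Under WS (2×3), PE[1][1]:
  [0] (1,1) acc=0 (h:0 v:0)
  [1] (1,1) acc=0 (h:0 v:0)
  [2] (1,1) acc=78 (h:7 v:78)
Under OS (2×3), PE[1][1]:
  [0] (1,1) acc=0 (h:0 v:0)
  [1] (1,1) acc=0 (h:0 v:0)
  [2] (1,1) acc=24 (h:6 v:4)
Under RS (2×2), PE[1][1]:
  [0] (1,1) acc=0 (h:0 v:0)
  [1] (1,1) acc=0 (h:0 v:0)
  [2] (1,1) acc=33 (h:33 v:5)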